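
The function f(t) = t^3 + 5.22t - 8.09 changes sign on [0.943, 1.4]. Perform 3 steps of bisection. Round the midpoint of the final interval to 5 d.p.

f(0.943000) = -2.328978, f(1.400000) = 1.962000 (opposite signs)
step 1: m = 1.171500, f(m) = -0.366989 < 0 → root in [1.171500, 1.400000]
step 2: m = 1.285750, f(m) = 0.747157 > 0 → root in [1.171500, 1.285750]
step 3: m = 1.228625, f(m) = 0.178056 > 0 → root in [1.171500, 1.228625]
Midpoint of [1.171500, 1.228625] = 1.200063

1.20006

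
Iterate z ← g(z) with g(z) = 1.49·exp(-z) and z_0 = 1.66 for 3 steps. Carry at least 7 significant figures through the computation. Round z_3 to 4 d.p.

z_1 = g(1.660000) = 0.283307
z_2 = g(0.283307) = 1.122400
z_3 = g(1.122400) = 0.484992

0.4850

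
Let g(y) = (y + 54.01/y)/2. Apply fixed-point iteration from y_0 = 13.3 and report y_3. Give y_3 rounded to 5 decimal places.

y_1 = g(13.300000) = 8.680451
y_2 = g(8.680451) = 7.451239
y_3 = g(7.451239) = 7.349849

7.34985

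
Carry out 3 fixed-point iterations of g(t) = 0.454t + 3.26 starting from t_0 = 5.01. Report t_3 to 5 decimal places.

t_1 = g(5.010000) = 5.534540
t_2 = g(5.534540) = 5.772681
t_3 = g(5.772681) = 5.880797

5.88080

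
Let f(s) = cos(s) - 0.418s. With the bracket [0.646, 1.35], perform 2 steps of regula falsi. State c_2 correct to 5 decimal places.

f(0.646000) = 0.528470, f(1.350000) = -0.345293
step 1: c = 1.071794, f(c) = 0.030540 > 0 → new bracket [1.071794, 1.350000]
step 2: c = 1.094401, f(c) = 0.001120 > 0 → new bracket [1.094401, 1.350000]

1.09440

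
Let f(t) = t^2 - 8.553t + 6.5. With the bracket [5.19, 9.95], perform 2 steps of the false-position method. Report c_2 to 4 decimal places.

7.4772

f(5.190000) = -10.953970, f(9.950000) = 20.400150
step 1: c = 6.852968, f(c) = -5.150265 < 0 → new bracket [6.852968, 9.950000]
step 2: c = 7.477245, f(c) = -1.543684 < 0 → new bracket [7.477245, 9.950000]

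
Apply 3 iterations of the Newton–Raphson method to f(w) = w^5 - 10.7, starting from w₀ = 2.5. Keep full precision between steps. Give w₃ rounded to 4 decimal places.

f'(w) = 5w⁴
w_0 = 2.500000: f = 86.956250, f' = 195.312500 → w_1 = 2.500000 - (86.956250)/(195.312500) = 2.054784
w_1 = 2.054784: f = 25.929490, f' = 89.132216 → w_2 = 2.054784 - (25.929490)/(89.132216) = 1.763874
w_2 = 1.763874: f = 6.374079, f' = 48.399383 → w_3 = 1.763874 - (6.374079)/(48.399383) = 1.632176

1.6322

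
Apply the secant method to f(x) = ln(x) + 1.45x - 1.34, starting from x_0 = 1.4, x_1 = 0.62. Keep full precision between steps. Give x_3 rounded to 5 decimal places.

f(x_0) = 1.026472, f(x_1) = -0.919036
x_2 = 0.620000 - (-0.919036)·(0.620000 - 1.400000)/(-0.919036 - (1.026472)) = 0.988463; f(x_2) = 0.081668
x_3 = 0.988463 - (0.081668)·(0.988463 - 0.620000)/(0.081668 - (-0.919036)) = 0.958393; f(x_3) = 0.007172

0.95839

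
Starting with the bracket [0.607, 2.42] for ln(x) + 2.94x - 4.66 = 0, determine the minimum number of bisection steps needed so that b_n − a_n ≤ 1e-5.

Initial width b − a = 2.42 − 0.607 = 1.813000.
After n steps the width is (b−a)/2^n; need (b−a)/2^n ≤ 1e-5.
So n ≥ log₂(1.813000/1e-5) = log₂(181300.0000) ≈ 17.4680.
Hence n = 18.

18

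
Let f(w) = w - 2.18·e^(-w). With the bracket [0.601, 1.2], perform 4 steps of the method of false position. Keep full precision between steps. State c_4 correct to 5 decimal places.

f(0.601000) = -0.594214, f(1.200000) = 0.543397
step 1: c = 0.913879, f(c) = 0.039773 > 0 → new bracket [0.601000, 0.913879]
step 2: c = 0.894250, f(c) = 0.002818 > 0 → new bracket [0.601000, 0.894250]
step 3: c = 0.892866, f(c) = 0.000199 > 0 → new bracket [0.601000, 0.892866]
step 4: c = 0.892769, f(c) = 0.000014 > 0 → new bracket [0.601000, 0.892769]

0.89277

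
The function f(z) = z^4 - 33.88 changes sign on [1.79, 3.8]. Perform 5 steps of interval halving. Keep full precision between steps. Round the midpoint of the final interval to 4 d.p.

2.3867

f(1.790000) = -23.613743, f(3.800000) = 174.633600 (opposite signs)
step 1: m = 2.795000, f(m) = 27.147735 > 0 → root in [1.790000, 2.795000]
step 2: m = 2.292500, f(m) = -6.259129 < 0 → root in [2.292500, 2.795000]
step 3: m = 2.543750, f(m) = 7.989493 > 0 → root in [2.292500, 2.543750]
step 4: m = 2.418125, f(m) = 0.311251 > 0 → root in [2.292500, 2.418125]
step 5: m = 2.355313, f(m) = -3.105277 < 0 → root in [2.355313, 2.418125]
Midpoint of [2.355313, 2.418125] = 2.386719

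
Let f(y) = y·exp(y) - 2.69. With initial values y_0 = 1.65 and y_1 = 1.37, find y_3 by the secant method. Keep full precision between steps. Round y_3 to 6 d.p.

f(y_0) = 5.901517, f(y_1) = 2.701430
y_2 = 1.370000 - (2.701430)·(1.370000 - 1.650000)/(2.701430 - (5.901517)) = 1.133631; f(y_2) = 0.832099
y_3 = 1.133631 - (0.832099)·(1.133631 - 1.370000)/(0.832099 - (2.701430)) = 1.028416; f(y_3) = 0.186101

1.028416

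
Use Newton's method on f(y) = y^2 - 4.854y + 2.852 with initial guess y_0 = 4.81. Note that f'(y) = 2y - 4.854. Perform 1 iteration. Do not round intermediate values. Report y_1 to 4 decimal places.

4.2560

y_0 = 4.810000: f = 2.640360, f' = 4.766000 → y_1 = 4.810000 - (2.640360)/(4.766000) = 4.256001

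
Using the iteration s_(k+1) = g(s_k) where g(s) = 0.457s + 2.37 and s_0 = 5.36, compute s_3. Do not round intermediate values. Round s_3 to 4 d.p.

4.4596

s_1 = g(5.360000) = 4.819520
s_2 = g(4.819520) = 4.572521
s_3 = g(4.572521) = 4.459642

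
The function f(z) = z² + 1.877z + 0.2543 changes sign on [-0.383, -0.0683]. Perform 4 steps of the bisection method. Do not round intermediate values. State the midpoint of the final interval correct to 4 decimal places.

f(-0.383000) = -0.317902, f(-0.068300) = 0.130766 (opposite signs)
step 1: m = -0.225650, f(m) = -0.118327 < 0 → root in [-0.225650, -0.068300]
step 2: m = -0.146975, f(m) = 0.000030 > 0 → root in [-0.225650, -0.146975]
step 3: m = -0.186313, f(m) = -0.060696 < 0 → root in [-0.186313, -0.146975]
step 4: m = -0.166644, f(m) = -0.030720 < 0 → root in [-0.166644, -0.146975]
Midpoint of [-0.166644, -0.146975] = -0.156809

-0.1568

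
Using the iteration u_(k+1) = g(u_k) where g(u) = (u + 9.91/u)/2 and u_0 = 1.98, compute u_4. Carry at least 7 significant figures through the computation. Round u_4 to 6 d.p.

u_1 = g(1.980000) = 3.492525
u_2 = g(3.492525) = 3.165007
u_3 = g(3.165007) = 3.148061
u_4 = g(3.148061) = 3.148015

3.148015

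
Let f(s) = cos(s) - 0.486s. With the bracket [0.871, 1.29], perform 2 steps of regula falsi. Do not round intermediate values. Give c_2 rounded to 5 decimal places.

f(0.871000) = 0.220756, f(1.290000) = -0.349819
step 1: c = 1.033111, f(c) = 0.010057 > 0 → new bracket [1.033111, 1.290000]
step 2: c = 1.040290, f(c) = 0.000389 > 0 → new bracket [1.040290, 1.290000]

1.04029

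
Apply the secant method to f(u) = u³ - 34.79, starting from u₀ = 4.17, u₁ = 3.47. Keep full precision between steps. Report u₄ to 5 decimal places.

f(u_0) = 37.721713, f(u_1) = 6.991923
u_2 = 3.470000 - (6.991923)·(3.470000 - 4.170000)/(6.991923 - (37.721713)) = 3.310730; f(u_2) = 1.498677
u_3 = 3.310730 - (1.498677)·(3.310730 - 3.470000)/(1.498677 - (6.991923)) = 3.267277; f(u_3) = 0.088511
u_4 = 3.267277 - (0.088511)·(3.267277 - 3.310730)/(0.088511 - (1.498677)) = 3.264550; f(u_4) = 0.001240

3.26455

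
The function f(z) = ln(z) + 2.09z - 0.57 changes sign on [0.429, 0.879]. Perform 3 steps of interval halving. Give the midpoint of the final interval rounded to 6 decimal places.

f(0.429000) = -0.519688, f(0.879000) = 1.138140 (opposite signs)
step 1: m = 0.654000, f(m) = 0.372212 > 0 → root in [0.429000, 0.654000]
step 2: m = 0.541500, f(m) = -0.051677 < 0 → root in [0.541500, 0.654000]
step 3: m = 0.597750, f(m) = 0.164715 > 0 → root in [0.541500, 0.597750]
Midpoint of [0.541500, 0.597750] = 0.569625

0.569625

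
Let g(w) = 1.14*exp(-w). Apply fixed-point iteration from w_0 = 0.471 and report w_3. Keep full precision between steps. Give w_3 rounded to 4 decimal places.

w_1 = g(0.471000) = 0.711790
w_2 = g(0.711790) = 0.559472
w_3 = g(0.559472) = 0.651522

0.6515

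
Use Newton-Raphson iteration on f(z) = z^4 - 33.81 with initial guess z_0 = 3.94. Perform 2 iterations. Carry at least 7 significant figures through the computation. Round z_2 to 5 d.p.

f'(z) = 4z^3
z_0 = 3.940000: f = 207.172157, f' = 244.651936 → z_1 = 3.940000 - (207.172157)/(244.651936) = 3.093196
z_1 = 3.093196: f = 57.734013, f' = 118.381122 → z_2 = 3.093196 - (57.734013)/(118.381122) = 2.605500

2.60550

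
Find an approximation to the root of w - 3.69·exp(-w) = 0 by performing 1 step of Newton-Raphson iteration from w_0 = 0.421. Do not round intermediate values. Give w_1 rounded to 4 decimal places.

1.0058

f'(w) = 1 + 3.69·exp(-w)
w_0 = 0.421000: f = -2.001079, f' = 3.422079 → w_1 = 0.421000 - (-2.001079)/(3.422079) = 1.005755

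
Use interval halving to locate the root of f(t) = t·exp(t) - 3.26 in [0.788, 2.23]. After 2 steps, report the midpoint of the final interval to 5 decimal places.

f(0.788000) = -1.527193, f(2.230000) = 17.478701 (opposite signs)
step 1: m = 1.509000, f(m) = 3.564009 > 0 → root in [0.788000, 1.509000]
step 2: m = 1.148500, f(m) = 0.361748 > 0 → root in [0.788000, 1.148500]
Midpoint of [0.788000, 1.148500] = 0.968250

0.96825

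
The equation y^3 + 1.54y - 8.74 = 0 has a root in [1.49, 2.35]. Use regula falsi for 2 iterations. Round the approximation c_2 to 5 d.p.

False-position update: c = (a·f(b) − b·f(a))/(f(b) − f(a)); replace the endpoint whose sign matches f(c).
f(1.490000) = -3.137451, f(2.350000) = 7.856875
step 1: c = 1.735418, f(c) = -0.840938 < 0 → new bracket [1.735418, 2.350000]
step 2: c = 1.794838, f(c) = -0.193977 < 0 → new bracket [1.794838, 2.350000]

1.79484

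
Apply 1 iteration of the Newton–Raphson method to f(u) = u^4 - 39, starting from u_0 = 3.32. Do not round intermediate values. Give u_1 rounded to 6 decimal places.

Newton update: u ← u − f(u)/f'(u).
f'(u) = 4u^3
u_0 = 3.320000: f = 82.493302, f' = 146.377472 → u_1 = 3.320000 - (82.493302)/(146.377472) = 2.756434

2.756434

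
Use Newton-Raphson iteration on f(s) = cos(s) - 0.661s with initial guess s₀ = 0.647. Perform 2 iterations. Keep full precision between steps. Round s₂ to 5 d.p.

0.91851

f'(s) = -sin(s) - 0.661
s_0 = 0.647000: f = 0.370229, f' = -1.263795 → s_1 = 0.647000 - (0.370229)/(-1.263795) = 0.939950
s_1 = 0.939950: f = -0.031478, f' = -1.468529 → s_2 = 0.939950 - (-0.031478)/(-1.468529) = 0.918515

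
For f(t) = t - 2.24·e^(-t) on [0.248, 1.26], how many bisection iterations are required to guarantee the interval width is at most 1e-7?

Initial width b − a = 1.26 − 0.248 = 1.012000.
After n steps the width is (b−a)/2^n; need (b−a)/2^n ≤ 1e-7.
So n ≥ log₂(1.012000/1e-7) = log₂(10120000.0000) ≈ 23.2707.
Hence n = 24.

24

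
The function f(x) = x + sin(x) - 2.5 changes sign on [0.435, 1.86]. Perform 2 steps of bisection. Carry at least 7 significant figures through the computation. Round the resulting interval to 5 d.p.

f(0.435000) = -1.643590, f(1.860000) = 0.318471 (opposite signs)
step 1: m = 1.147500, f(m) = -0.440760 < 0 → root in [1.147500, 1.860000]
step 2: m = 1.503750, f(m) = 0.001503 > 0 → root in [1.147500, 1.503750]

[1.14750, 1.50375]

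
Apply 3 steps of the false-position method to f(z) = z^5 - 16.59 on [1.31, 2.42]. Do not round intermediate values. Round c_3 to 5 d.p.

False-position update: c = (a·f(b) − b·f(a))/(f(b) − f(a)); replace the endpoint whose sign matches f(c).
f(1.310000) = -12.732051, f(2.420000) = 66.409759
step 1: c = 1.488573, f(c) = -9.281127 < 0 → new bracket [1.488573, 2.420000]
step 2: c = 1.602783, f(c) = -6.012718 < 0 → new bracket [1.602783, 2.420000]
step 3: c = 1.670631, f(c) = -3.576245 < 0 → new bracket [1.670631, 2.420000]

1.67063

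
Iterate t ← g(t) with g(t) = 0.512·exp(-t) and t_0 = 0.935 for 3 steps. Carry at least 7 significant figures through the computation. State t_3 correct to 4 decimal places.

t_1 = g(0.935000) = 0.201004
t_2 = g(0.201004) = 0.418770
t_3 = g(0.418770) = 0.336822

0.3368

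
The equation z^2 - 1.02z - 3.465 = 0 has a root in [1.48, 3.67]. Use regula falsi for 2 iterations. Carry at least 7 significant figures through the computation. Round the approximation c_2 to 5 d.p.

2.36685

f(1.480000) = -2.784200, f(3.670000) = 6.260500
step 1: c = 2.154140, f(c) = -1.021902 < 0 → new bracket [2.154140, 3.670000]
step 2: c = 2.366853, f(c) = -0.277196 < 0 → new bracket [2.366853, 3.670000]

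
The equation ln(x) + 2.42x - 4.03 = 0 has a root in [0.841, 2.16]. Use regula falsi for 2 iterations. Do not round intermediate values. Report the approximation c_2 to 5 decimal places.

f(0.841000) = -2.167944, f(2.160000) = 1.967308
step 1: c = 1.532498, f(c) = 0.105544 > 0 → new bracket [0.841000, 1.532498]
step 2: c = 1.500396, f(c) = 0.006687 > 0 → new bracket [0.841000, 1.500396]

1.50040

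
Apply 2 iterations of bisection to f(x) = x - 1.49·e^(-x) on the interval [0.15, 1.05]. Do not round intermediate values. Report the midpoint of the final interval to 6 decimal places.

f(0.150000) = -1.132455, f(1.050000) = 0.528593 (opposite signs)
step 1: m = 0.600000, f(m) = -0.217729 < 0 → root in [0.600000, 1.050000]
step 2: m = 0.825000, f(m) = 0.172030 > 0 → root in [0.600000, 0.825000]
Midpoint of [0.600000, 0.825000] = 0.712500

0.712500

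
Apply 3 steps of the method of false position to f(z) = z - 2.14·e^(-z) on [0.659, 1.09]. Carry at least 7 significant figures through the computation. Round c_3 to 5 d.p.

0.88408

f(0.659000) = -0.448168, f(1.090000) = 0.370497
step 1: c = 0.894946, f(c) = 0.020478 > 0 → new bracket [0.659000, 0.894946]
step 2: c = 0.884636, f(c) = 0.001106 > 0 → new bracket [0.659000, 0.884636]
step 3: c = 0.884080, f(c) = 0.000060 > 0 → new bracket [0.659000, 0.884080]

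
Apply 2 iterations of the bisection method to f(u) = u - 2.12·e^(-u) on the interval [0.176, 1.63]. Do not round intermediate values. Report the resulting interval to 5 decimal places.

f(0.176000) = -1.601870, f(1.630000) = 1.214629 (opposite signs)
step 1: m = 0.903000, f(m) = 0.043654 > 0 → root in [0.176000, 0.903000]
step 2: m = 0.539500, f(m) = -0.696544 < 0 → root in [0.539500, 0.903000]

[0.53950, 0.90300]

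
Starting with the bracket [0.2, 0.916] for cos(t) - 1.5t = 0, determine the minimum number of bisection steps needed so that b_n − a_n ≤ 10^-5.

17

Initial width b − a = 0.916 − 0.2 = 0.716000.
After n steps the width is (b−a)/2^n; need (b−a)/2^n ≤ 10^-5.
So n ≥ log₂(0.716000/10^-5) = log₂(71600.0000) ≈ 16.1277.
Hence n = 17.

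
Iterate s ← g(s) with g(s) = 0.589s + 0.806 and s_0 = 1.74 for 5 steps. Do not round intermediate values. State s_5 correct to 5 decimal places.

1.94540

s_1 = g(1.740000) = 1.830860
s_2 = g(1.830860) = 1.884377
s_3 = g(1.884377) = 1.915898
s_4 = g(1.915898) = 1.934464
s_5 = g(1.934464) = 1.945399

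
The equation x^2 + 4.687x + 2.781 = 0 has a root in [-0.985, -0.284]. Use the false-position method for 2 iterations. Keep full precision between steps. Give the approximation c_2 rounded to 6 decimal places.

-0.700906

f(-0.985000) = -0.865470, f(-0.284000) = 1.530548
step 1: c = -0.731791, f(c) = -0.113385 < 0 → new bracket [-0.731791, -0.284000]
step 2: c = -0.700906, f(c) = -0.012876 < 0 → new bracket [-0.700906, -0.284000]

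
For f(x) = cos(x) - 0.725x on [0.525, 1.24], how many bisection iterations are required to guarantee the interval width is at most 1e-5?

17

Initial width b − a = 1.24 − 0.525 = 0.715000.
After n steps the width is (b−a)/2^n; need (b−a)/2^n ≤ 1e-5.
So n ≥ log₂(0.715000/1e-5) = log₂(71500.0000) ≈ 16.1257.
Hence n = 17.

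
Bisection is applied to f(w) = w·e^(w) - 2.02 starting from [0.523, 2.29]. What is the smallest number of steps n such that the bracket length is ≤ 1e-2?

8

Initial width b − a = 2.29 − 0.523 = 1.767000.
After n steps the width is (b−a)/2^n; need (b−a)/2^n ≤ 1e-2.
So n ≥ log₂(1.767000/1e-2) = log₂(176.7000) ≈ 7.4652.
Hence n = 8.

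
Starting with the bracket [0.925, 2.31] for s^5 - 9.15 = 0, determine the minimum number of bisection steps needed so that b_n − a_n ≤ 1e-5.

18

Initial width b − a = 2.31 − 0.925 = 1.385000.
After n steps the width is (b−a)/2^n; need (b−a)/2^n ≤ 1e-5.
So n ≥ log₂(1.385000/1e-5) = log₂(138500.0000) ≈ 17.0795.
Hence n = 18.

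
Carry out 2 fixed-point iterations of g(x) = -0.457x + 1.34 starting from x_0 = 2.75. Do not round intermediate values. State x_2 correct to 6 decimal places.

1.301955

x_1 = g(2.750000) = 0.083250
x_2 = g(0.083250) = 1.301955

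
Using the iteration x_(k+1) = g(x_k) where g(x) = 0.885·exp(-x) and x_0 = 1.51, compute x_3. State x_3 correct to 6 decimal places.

0.427411

x_1 = g(1.510000) = 0.195505
x_2 = g(0.195505) = 0.727841
x_3 = g(0.727841) = 0.427411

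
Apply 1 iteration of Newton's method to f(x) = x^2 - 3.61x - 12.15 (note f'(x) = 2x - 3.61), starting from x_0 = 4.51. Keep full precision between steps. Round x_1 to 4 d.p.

x_0 = 4.510000: f = -8.091000, f' = 5.410000 → x_1 = 4.510000 - (-8.091000)/(5.410000) = 6.005564

6.0056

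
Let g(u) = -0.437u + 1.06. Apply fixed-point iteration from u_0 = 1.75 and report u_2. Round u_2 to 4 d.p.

0.9310

u_1 = g(1.750000) = 0.295250
u_2 = g(0.295250) = 0.930976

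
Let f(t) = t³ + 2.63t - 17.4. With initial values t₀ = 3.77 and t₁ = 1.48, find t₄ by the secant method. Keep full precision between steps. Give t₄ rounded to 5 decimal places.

f(t_0) = 46.097733, f(t_1) = -10.265808
t_2 = 1.480000 - (-10.265808)·(1.480000 - 3.770000)/(-10.265808 - (46.097733)) = 1.897091; f(t_2) = -5.583113
t_3 = 1.897091 - (-5.583113)·(1.897091 - 1.480000)/(-5.583113 - (-10.265808)) = 2.394382; f(t_3) = 2.624370
t_4 = 2.394382 - (2.624370)·(2.394382 - 1.897091)/(2.624370 - (-5.583113)) = 2.235371; f(t_4) = -0.351080

2.23537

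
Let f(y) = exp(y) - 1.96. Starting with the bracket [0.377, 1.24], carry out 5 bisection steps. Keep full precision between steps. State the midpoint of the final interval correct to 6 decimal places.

0.660172

f(0.377000) = -0.502096, f(1.240000) = 1.495613 (opposite signs)
step 1: m = 0.808500, f(m) = 0.284539 > 0 → root in [0.377000, 0.808500]
step 2: m = 0.592750, f(m) = -0.151044 < 0 → root in [0.592750, 0.808500]
step 3: m = 0.700625, f(m) = 0.055012 > 0 → root in [0.592750, 0.700625]
step 4: m = 0.646688, f(m) = -0.050794 < 0 → root in [0.646688, 0.700625]
step 5: m = 0.673656, f(m) = 0.001396 > 0 → root in [0.646688, 0.673656]
Midpoint of [0.646688, 0.673656] = 0.660172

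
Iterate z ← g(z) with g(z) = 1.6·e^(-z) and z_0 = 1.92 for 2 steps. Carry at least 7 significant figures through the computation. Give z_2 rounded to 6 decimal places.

z_1 = g(1.920000) = 0.234571
z_2 = g(0.234571) = 1.265456

1.265456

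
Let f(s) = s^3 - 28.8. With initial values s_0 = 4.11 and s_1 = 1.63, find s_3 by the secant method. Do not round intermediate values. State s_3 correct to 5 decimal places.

3.45629

f(s_0) = 40.626531, f(s_1) = -24.469253
s_2 = 1.630000 - (-24.469253)·(1.630000 - 4.110000)/(-24.469253 - (40.626531)) = 2.562222; f(s_2) = -11.979052
s_3 = 2.562222 - (-11.979052)·(2.562222 - 1.630000)/(-11.979052 - (-24.469253)) = 3.456295; f(s_3) = 12.488797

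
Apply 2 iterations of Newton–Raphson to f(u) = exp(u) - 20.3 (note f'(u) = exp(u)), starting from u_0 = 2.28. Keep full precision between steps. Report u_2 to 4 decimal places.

3.0641

u_0 = 2.280000: f = -10.523320, f' = 9.776680 → u_1 = 2.280000 - (-10.523320)/(9.776680) = 3.356369
u_1 = 3.356369: f = 8.384858, f' = 28.684858 → u_2 = 3.356369 - (8.384858)/(28.684858) = 3.064060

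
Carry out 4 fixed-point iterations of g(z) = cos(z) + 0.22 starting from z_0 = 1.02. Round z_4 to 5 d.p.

z_1 = g(1.020000) = 0.743366
z_2 = g(0.743366) = 0.956195
z_3 = g(0.956195) = 0.796633
z_4 = g(0.796633) = 0.919118

0.91912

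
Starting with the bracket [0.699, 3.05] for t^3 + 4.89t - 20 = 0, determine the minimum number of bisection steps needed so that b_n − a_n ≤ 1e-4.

Initial width b − a = 3.05 − 0.699 = 2.351000.
After n steps the width is (b−a)/2^n; need (b−a)/2^n ≤ 1e-4.
So n ≥ log₂(2.351000/1e-4) = log₂(23510.0000) ≈ 14.5210.
Hence n = 15.

15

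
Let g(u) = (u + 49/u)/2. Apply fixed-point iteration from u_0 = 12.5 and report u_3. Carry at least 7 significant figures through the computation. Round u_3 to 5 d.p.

u_1 = g(12.500000) = 8.210000
u_2 = g(8.210000) = 7.089166
u_3 = g(7.089166) = 7.000561

7.00056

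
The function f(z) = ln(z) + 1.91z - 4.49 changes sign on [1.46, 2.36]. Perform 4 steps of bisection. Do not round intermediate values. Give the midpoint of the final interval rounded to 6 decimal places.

f(1.460000) = -1.322964, f(2.360000) = 0.876262 (opposite signs)
step 1: m = 1.910000, f(m) = -0.194797 < 0 → root in [1.910000, 2.360000]
step 2: m = 2.135000, f(m) = 0.346317 > 0 → root in [1.910000, 2.135000]
step 3: m = 2.022500, f(m) = 0.077309 > 0 → root in [1.910000, 2.022500]
step 4: m = 1.966250, f(m) = -0.058334 < 0 → root in [1.966250, 2.022500]
Midpoint of [1.966250, 2.022500] = 1.994375

1.994375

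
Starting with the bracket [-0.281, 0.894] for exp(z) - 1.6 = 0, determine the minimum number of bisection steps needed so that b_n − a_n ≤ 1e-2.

Initial width b − a = 0.894 − -0.281 = 1.175000.
After n steps the width is (b−a)/2^n; need (b−a)/2^n ≤ 1e-2.
So n ≥ log₂(1.175000/1e-2) = log₂(117.5000) ≈ 6.8765.
Hence n = 7.

7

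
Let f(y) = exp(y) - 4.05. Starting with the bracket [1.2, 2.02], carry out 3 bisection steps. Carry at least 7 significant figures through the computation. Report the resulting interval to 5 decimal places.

f(1.200000) = -0.729883, f(2.020000) = 3.488325 (opposite signs)
step 1: m = 1.610000, f(m) = 0.952811 > 0 → root in [1.200000, 1.610000]
step 2: m = 1.405000, f(m) = 0.025527 > 0 → root in [1.200000, 1.405000]
step 3: m = 1.302500, f(m) = -0.371519 < 0 → root in [1.302500, 1.405000]

[1.30250, 1.40500]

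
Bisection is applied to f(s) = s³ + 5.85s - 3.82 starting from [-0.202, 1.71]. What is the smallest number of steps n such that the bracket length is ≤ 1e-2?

Initial width b − a = 1.71 − -0.202 = 1.912000.
After n steps the width is (b−a)/2^n; need (b−a)/2^n ≤ 1e-2.
So n ≥ log₂(1.912000/1e-2) = log₂(191.2000) ≈ 7.5789.
Hence n = 8.

8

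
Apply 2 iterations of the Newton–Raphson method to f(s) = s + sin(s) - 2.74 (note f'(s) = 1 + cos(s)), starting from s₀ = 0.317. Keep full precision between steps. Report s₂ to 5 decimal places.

1.70294

s_0 = 0.317000: f = -2.111283, f' = 1.950175 → s_1 = 0.317000 - (-2.111283)/(1.950175) = 1.399612
s_1 = 1.399612: f = -0.355004, f' = 1.170350 → s_2 = 1.399612 - (-0.355004)/(1.170350) = 1.702944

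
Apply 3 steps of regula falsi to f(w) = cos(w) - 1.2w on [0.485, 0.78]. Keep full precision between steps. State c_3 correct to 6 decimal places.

0.658889

False-position update: c = (a·f(b) − b·f(a))/(f(b) − f(a)); replace the endpoint whose sign matches f(c).
f(0.485000) = 0.302675, f(0.780000) = -0.225086
step 1: c = 0.654185, f(c) = 0.008523 > 0 → new bracket [0.654185, 0.780000]
step 2: c = 0.658775, f(c) = 0.000213 > 0 → new bracket [0.658775, 0.780000]
step 3: c = 0.658889, f(c) = 0.000005 > 0 → new bracket [0.658889, 0.780000]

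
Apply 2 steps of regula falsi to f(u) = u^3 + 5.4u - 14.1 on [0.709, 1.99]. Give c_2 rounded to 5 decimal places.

1.68912

f(0.709000) = -9.914999, f(1.990000) = 4.526599
step 1: c = 1.588481, f(c) = -1.514031 < 0 → new bracket [1.588481, 1.990000]
step 2: c = 1.689118, f(c) = -0.159502 < 0 → new bracket [1.689118, 1.990000]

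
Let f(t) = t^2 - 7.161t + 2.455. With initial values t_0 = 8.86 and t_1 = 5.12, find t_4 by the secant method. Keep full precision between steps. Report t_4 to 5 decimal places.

f(t_0) = 17.508140, f(t_1) = -7.994920
t_2 = 5.120000 - (-7.994920)·(5.120000 - 8.860000)/(-7.994920 - (17.508140)) = 6.292448; f(t_2) = -3.010321
t_3 = 6.292448 - (-3.010321)·(6.292448 - 5.120000)/(-3.010321 - (-7.994920)) = 7.000517; f(t_3) = 1.331537
t_4 = 7.000517 - (1.331537)·(7.000517 - 6.292448)/(1.331537 - (-3.010321)) = 6.783370; f(t_4) = -0.106602

6.78337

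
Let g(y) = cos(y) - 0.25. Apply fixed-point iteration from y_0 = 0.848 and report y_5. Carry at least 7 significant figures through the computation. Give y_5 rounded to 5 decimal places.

0.56978

y_1 = g(0.848000) = 0.411484
y_2 = g(0.411484) = 0.666528
y_3 = g(0.666528) = 0.535973
y_4 = g(0.535973) = 0.609772
y_5 = g(0.609772) = 0.569779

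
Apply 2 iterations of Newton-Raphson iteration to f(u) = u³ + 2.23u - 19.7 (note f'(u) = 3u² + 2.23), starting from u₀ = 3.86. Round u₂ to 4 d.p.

Newton update: u ← u − f(u)/f'(u).
u_0 = 3.860000: f = 46.420256, f' = 46.928800 → u_1 = 3.860000 - (46.420256)/(46.928800) = 2.870837
u_1 = 2.870837: f = 10.362545, f' = 26.955107 → u_2 = 2.870837 - (10.362545)/(26.955107) = 2.486399

2.4864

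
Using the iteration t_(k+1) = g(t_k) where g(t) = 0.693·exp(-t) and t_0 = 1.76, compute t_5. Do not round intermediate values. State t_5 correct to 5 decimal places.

t_1 = g(1.760000) = 0.119227
t_2 = g(0.119227) = 0.615111
t_3 = g(0.615111) = 0.374623
t_4 = g(0.374623) = 0.476471
t_5 = g(0.476471) = 0.430333

0.43033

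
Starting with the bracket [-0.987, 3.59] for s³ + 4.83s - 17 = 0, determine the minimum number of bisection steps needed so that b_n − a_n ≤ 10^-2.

Initial width b − a = 3.59 − -0.987 = 4.577000.
After n steps the width is (b−a)/2^n; need (b−a)/2^n ≤ 10^-2.
So n ≥ log₂(4.577000/10^-2) = log₂(457.7000) ≈ 8.8383.
Hence n = 9.

9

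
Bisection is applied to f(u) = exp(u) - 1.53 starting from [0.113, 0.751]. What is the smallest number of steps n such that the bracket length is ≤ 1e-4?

13

Initial width b − a = 0.751 − 0.113 = 0.638000.
After n steps the width is (b−a)/2^n; need (b−a)/2^n ≤ 1e-4.
So n ≥ log₂(0.638000/1e-4) = log₂(6380.0000) ≈ 12.6393.
Hence n = 13.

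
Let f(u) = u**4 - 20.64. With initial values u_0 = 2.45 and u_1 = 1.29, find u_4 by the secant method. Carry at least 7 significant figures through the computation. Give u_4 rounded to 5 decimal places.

f(u_0) = 15.390006, f(u_1) = -17.870771
u_2 = 1.290000 - (-17.870771)·(1.290000 - 2.450000)/(-17.870771 - (15.390006)) = 1.913259; f(u_2) = -7.240287
u_3 = 1.913259 - (-7.240287)·(1.913259 - 1.290000)/(-7.240287 - (-17.870771)) = 2.337754; f(u_3) = 9.227228
u_4 = 2.337754 - (9.227228)·(2.337754 - 1.913259)/(9.227228 - (-7.240287)) = 2.099897; f(u_4) = -1.195709

2.09990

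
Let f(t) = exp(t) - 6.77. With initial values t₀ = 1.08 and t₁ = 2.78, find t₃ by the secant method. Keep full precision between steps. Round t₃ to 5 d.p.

Secant update: t_(k+1) = t_k − f(t_k)·(t_k − t_(k-1))/(f(t_k) − f(t_(k-1))).
f(t_0) = -3.825320, f(t_1) = 9.349021
t_2 = 2.780000 - (9.349021)·(2.780000 - 1.080000)/(9.349021 - (-3.825320)) = 1.573614; f(t_2) = -1.945947
t_3 = 1.573614 - (-1.945947)·(1.573614 - 2.780000)/(-1.945947 - (9.349021)) = 1.781456; f(t_3) = -0.831504

1.78146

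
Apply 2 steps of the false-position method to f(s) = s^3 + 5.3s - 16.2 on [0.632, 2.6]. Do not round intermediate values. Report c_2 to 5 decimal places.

f(0.632000) = -12.597964, f(2.600000) = 15.156000
step 1: c = 1.525306, f(c) = -4.567160 < 0 → new bracket [1.525306, 2.600000]
step 2: c = 1.774166, f(c) = -1.212440 < 0 → new bracket [1.774166, 2.600000]

1.77417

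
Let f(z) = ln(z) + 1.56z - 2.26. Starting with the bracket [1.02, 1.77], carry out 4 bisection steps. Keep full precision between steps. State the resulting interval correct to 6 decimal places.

f(1.020000) = -0.648997, f(1.770000) = 1.072180 (opposite signs)
step 1: m = 1.395000, f(m) = 0.249094 > 0 → root in [1.020000, 1.395000]
step 2: m = 1.207500, f(m) = -0.187748 < 0 → root in [1.207500, 1.395000]
step 3: m = 1.301250, f(m) = 0.033275 > 0 → root in [1.207500, 1.301250]
step 4: m = 1.254375, f(m) = -0.076538 < 0 → root in [1.254375, 1.301250]

[1.254375, 1.301250]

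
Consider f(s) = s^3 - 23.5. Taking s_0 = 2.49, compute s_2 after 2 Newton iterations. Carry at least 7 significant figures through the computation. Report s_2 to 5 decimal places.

2.86551

f'(s) = 3s^2
s_0 = 2.490000: f = -8.061751, f' = 18.600300 → s_1 = 2.490000 - (-8.061751)/(18.600300) = 2.923420
s_1 = 2.923420: f = 1.484684, f' = 25.639162 → s_2 = 2.923420 - (1.484684)/(25.639162) = 2.865514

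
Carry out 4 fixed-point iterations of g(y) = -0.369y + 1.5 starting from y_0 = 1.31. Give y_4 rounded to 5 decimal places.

1.09966

y_1 = g(1.310000) = 1.016610
y_2 = g(1.016610) = 1.124871
y_3 = g(1.124871) = 1.084923
y_4 = g(1.084923) = 1.099664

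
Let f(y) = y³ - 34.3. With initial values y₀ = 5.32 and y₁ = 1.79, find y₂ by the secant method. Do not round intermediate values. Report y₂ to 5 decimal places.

f(y_0) = 116.268768, f(y_1) = -28.564661
y_2 = 1.790000 - (-28.564661)·(1.790000 - 5.320000)/(-28.564661 - (116.268768)) = 2.486202; f(y_2) = -18.932296

2.48620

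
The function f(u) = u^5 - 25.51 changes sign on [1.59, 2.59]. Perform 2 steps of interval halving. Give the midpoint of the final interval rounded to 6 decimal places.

1.965000

f(1.590000) = -15.347850, f(2.590000) = 91.036389 (opposite signs)
step 1: m = 2.090000, f(m) = 14.367822 > 0 → root in [1.590000, 2.090000]
step 2: m = 1.840000, f(m) = -4.419391 < 0 → root in [1.840000, 2.090000]
Midpoint of [1.840000, 2.090000] = 1.965000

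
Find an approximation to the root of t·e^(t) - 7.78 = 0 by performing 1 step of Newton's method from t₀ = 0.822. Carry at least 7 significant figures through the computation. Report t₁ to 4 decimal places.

2.2477

f'(t) = (t + 1)·e^(t)
t_0 = 0.822000: f = -5.909913, f' = 4.145133 → t_1 = 0.822000 - (-5.909913)/(4.145133) = 2.247748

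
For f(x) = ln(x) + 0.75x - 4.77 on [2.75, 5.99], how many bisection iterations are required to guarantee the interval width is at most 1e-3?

12

Initial width b − a = 5.99 − 2.75 = 3.240000.
After n steps the width is (b−a)/2^n; need (b−a)/2^n ≤ 1e-3.
So n ≥ log₂(3.240000/1e-3) = log₂(3240.0000) ≈ 11.6618.
Hence n = 12.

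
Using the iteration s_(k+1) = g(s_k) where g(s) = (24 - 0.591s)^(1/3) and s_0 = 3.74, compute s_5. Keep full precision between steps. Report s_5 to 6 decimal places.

2.816216

s_1 = g(3.740000) = 2.793081
s_2 = g(2.793081) = 2.816791
s_3 = g(2.816791) = 2.816202
s_4 = g(2.816202) = 2.816216
s_5 = g(2.816216) = 2.816216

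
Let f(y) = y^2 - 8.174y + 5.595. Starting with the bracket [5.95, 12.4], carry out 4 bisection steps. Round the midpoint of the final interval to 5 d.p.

f(5.950000) = -7.637800, f(12.400000) = 57.997400 (opposite signs)
step 1: m = 9.175000, f(m) = 14.779175 > 0 → root in [5.950000, 9.175000]
step 2: m = 7.562500, f(m) = 0.970531 > 0 → root in [5.950000, 7.562500]
step 3: m = 6.756250, f(m) = -3.983673 < 0 → root in [6.756250, 7.562500]
step 4: m = 7.159375, f(m) = -1.669081 < 0 → root in [7.159375, 7.562500]
Midpoint of [7.159375, 7.562500] = 7.360938

7.36094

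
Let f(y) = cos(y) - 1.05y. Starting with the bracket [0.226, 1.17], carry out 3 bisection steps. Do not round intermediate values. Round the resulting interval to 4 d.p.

f(0.226000) = 0.737271, f(1.170000) = -0.838348 (opposite signs)
step 1: m = 0.698000, f(m) = 0.033229 > 0 → root in [0.698000, 1.170000]
step 2: m = 0.934000, f(m) = -0.386077 < 0 → root in [0.698000, 0.934000]
step 3: m = 0.816000, f(m) = -0.171660 < 0 → root in [0.698000, 0.816000]

[0.6980, 0.8160]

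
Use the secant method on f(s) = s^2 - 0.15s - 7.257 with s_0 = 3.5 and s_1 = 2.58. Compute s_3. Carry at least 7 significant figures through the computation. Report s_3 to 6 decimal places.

f(s_0) = 4.468000, f(s_1) = -0.987600
s_2 = 2.580000 - (-0.987600)·(2.580000 - 3.500000)/(-0.987600 - (4.468000)) = 2.746543; f(s_2) = -0.125483
s_3 = 2.746543 - (-0.125483)·(2.746543 - 2.580000)/(-0.125483 - (-0.987600)) = 2.770784; f(s_3) = 0.004625

2.770784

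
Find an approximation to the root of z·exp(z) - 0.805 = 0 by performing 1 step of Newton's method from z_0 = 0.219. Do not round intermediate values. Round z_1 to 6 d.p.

0.569840

f'(z) = (z + 1)·exp(z)
z_0 = 0.219000: f = -0.532382, f' = 1.517449 → z_1 = 0.219000 - (-0.532382)/(1.517449) = 0.569840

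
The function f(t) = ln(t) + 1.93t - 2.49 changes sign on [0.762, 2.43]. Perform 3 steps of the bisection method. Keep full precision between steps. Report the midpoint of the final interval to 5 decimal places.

1.28325

f(0.762000) = -1.291149, f(2.430000) = 3.087791 (opposite signs)
step 1: m = 1.596000, f(m) = 1.057780 > 0 → root in [0.762000, 1.596000]
step 2: m = 1.179000, f(m) = -0.049863 < 0 → root in [1.179000, 1.596000]
step 3: m = 1.387500, f(m) = 0.515379 > 0 → root in [1.179000, 1.387500]
Midpoint of [1.179000, 1.387500] = 1.283250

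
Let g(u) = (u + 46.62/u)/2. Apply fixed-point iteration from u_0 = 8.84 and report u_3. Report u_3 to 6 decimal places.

u_1 = g(8.840000) = 7.056878
u_2 = g(7.056878) = 6.831599
u_3 = g(6.831599) = 6.827885

6.827885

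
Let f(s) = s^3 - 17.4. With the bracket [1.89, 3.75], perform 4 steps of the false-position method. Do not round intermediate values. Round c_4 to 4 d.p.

2.5799

f(1.890000) = -10.648731, f(3.750000) = 35.334375
step 1: c = 2.320737, f(c) = -4.900923 < 0 → new bracket [2.320737, 3.750000]
step 2: c = 2.494831, f(c) = -1.871721 < 0 → new bracket [2.494831, 3.750000]
step 3: c = 2.557974, f(c) = -0.662576 < 0 → new bracket [2.557974, 3.750000]
step 4: c = 2.579915, f(c) = -0.228177 < 0 → new bracket [2.579915, 3.750000]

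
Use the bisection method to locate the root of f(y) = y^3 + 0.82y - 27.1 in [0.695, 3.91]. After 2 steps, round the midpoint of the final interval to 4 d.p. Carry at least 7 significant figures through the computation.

f(0.695000) = -26.194398, f(3.910000) = 35.882671 (opposite signs)
step 1: m = 2.302500, f(m) = -13.005232 < 0 → root in [2.302500, 3.910000]
step 2: m = 3.106250, f(m) = 5.418676 > 0 → root in [2.302500, 3.106250]
Midpoint of [2.302500, 3.106250] = 2.704375

2.7044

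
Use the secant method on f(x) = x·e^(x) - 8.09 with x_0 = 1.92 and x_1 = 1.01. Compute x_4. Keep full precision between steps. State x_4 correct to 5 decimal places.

f(x_0) = 5.006240, f(x_1) = -5.316943
x_2 = 1.010000 - (-5.316943)·(1.010000 - 1.920000)/(-5.316943 - (5.006240)) = 1.478694; f(x_2) = -1.602651
x_3 = 1.478694 - (-1.602651)·(1.478694 - 1.010000)/(-1.602651 - (-5.316943)) = 1.680928; f(x_3) = 0.937483
x_4 = 1.680928 - (0.937483)·(1.680928 - 1.478694)/(0.937483 - (-1.602651)) = 1.606290; f(x_4) = -0.083795

1.60629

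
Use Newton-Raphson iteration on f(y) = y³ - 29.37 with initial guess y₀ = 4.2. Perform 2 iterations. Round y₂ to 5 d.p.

f'(y) = 3y²
y_0 = 4.200000: f = 44.718000, f' = 52.920000 → y_1 = 4.200000 - (44.718000)/(52.920000) = 3.354989
y_1 = 3.354989: f = 8.393581, f' = 33.767847 → y_2 = 3.354989 - (8.393581)/(33.767847) = 3.106421

3.10642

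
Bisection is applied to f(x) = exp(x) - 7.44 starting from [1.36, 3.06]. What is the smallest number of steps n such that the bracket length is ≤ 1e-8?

28

Initial width b − a = 3.06 − 1.36 = 1.700000.
After n steps the width is (b−a)/2^n; need (b−a)/2^n ≤ 1e-8.
So n ≥ log₂(1.700000/1e-8) = log₂(170000000.0000) ≈ 27.3410.
Hence n = 28.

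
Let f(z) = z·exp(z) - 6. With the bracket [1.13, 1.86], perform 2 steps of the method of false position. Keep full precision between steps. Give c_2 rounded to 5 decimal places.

1.40889

False-position update: c = (a·f(b) − b·f(a))/(f(b) − f(a)); replace the endpoint whose sign matches f(c).
f(1.130000) = -2.501908, f(1.860000) = 5.948150
step 1: c = 1.346140, f(c) = -0.827373 < 0 → new bracket [1.346140, 1.860000]
step 2: c = 1.408888, f(c) = -0.235669 < 0 → new bracket [1.408888, 1.860000]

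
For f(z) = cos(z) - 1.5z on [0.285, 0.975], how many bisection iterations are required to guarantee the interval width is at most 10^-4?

Initial width b − a = 0.975 − 0.285 = 0.690000.
After n steps the width is (b−a)/2^n; need (b−a)/2^n ≤ 10^-4.
So n ≥ log₂(0.690000/10^-4) = log₂(6900.0000) ≈ 12.7524.
Hence n = 13.

13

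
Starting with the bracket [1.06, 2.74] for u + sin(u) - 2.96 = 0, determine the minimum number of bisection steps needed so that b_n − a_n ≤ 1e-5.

Initial width b − a = 2.74 − 1.06 = 1.680000.
After n steps the width is (b−a)/2^n; need (b−a)/2^n ≤ 1e-5.
So n ≥ log₂(1.680000/1e-5) = log₂(168000.0000) ≈ 17.3581.
Hence n = 18.

18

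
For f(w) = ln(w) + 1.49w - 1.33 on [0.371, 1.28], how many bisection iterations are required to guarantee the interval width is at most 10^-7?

Initial width b − a = 1.28 − 0.371 = 0.909000.
After n steps the width is (b−a)/2^n; need (b−a)/2^n ≤ 10^-7.
So n ≥ log₂(0.909000/10^-7) = log₂(9090000.0000) ≈ 23.1158.
Hence n = 24.

24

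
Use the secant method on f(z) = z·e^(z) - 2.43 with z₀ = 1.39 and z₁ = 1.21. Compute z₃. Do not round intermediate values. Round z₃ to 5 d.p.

f(z_0) = 3.150642, f(z_1) = 1.627716
z_2 = 1.210000 - (1.627716)·(1.210000 - 1.390000)/(1.627716 - (3.150642)) = 1.017614; f(z_2) = 0.385318
z_3 = 1.017614 - (0.385318)·(1.017614 - 1.210000)/(0.385318 - (1.627716)) = 0.957948; f(z_3) = 0.066739

0.95795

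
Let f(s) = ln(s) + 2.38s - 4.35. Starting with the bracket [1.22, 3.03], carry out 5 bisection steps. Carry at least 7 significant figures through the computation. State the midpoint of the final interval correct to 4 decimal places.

f(1.220000) = -1.247549, f(3.030000) = 3.969963 (opposite signs)
step 1: m = 2.125000, f(m) = 1.461272 > 0 → root in [1.220000, 2.125000]
step 2: m = 1.672500, f(m) = 0.144870 > 0 → root in [1.220000, 1.672500]
step 3: m = 1.446250, f(m) = -0.538951 < 0 → root in [1.446250, 1.672500]
step 4: m = 1.559375, f(m) = -0.194402 < 0 → root in [1.559375, 1.672500]
step 5: m = 1.615937, f(m) = -0.024153 < 0 → root in [1.615937, 1.672500]
Midpoint of [1.615937, 1.672500] = 1.644219

1.6442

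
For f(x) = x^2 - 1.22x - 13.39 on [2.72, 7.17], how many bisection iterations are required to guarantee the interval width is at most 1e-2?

9

Initial width b − a = 7.17 − 2.72 = 4.450000.
After n steps the width is (b−a)/2^n; need (b−a)/2^n ≤ 1e-2.
So n ≥ log₂(4.450000/1e-2) = log₂(445.0000) ≈ 8.7977.
Hence n = 9.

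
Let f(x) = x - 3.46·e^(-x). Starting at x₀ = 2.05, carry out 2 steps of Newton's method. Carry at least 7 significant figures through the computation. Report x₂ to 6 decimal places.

1.115009

f'(x) = 1 + 3.46·e^(-x)
x_0 = 2.050000: f = 1.604577, f' = 1.445423 → x_1 = 2.050000 - (1.604577)/(1.445423) = 0.939891
x_1 = 0.939891: f = -0.411829, f' = 2.351720 → x_2 = 0.939891 - (-0.411829)/(2.351720) = 1.115009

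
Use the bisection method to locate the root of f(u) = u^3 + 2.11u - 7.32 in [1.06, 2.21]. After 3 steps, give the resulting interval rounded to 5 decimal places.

[1.49125, 1.63500]

f(1.060000) = -3.892384, f(2.210000) = 8.136961 (opposite signs)
step 1: m = 1.635000, f(m) = 0.500573 > 0 → root in [1.060000, 1.635000]
step 2: m = 1.347500, f(m) = -2.030043 < 0 → root in [1.347500, 1.635000]
step 3: m = 1.491250, f(m) = -0.857181 < 0 → root in [1.491250, 1.635000]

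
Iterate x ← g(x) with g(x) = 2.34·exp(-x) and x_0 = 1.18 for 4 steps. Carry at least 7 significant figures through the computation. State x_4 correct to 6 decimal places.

1.107219

x_1 = g(1.180000) = 0.719032
x_2 = g(0.719032) = 1.140103
x_3 = g(1.140103) = 0.748299
x_4 = g(0.748299) = 1.107219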